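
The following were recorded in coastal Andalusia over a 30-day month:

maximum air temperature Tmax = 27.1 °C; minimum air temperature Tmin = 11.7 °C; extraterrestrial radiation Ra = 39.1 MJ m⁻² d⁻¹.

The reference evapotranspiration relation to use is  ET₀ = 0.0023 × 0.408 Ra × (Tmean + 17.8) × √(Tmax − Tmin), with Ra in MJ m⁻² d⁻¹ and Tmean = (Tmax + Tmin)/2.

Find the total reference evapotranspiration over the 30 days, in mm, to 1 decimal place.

160.7 mm

Tmean = (27.1 + 11.7)/2 = 19.40 °C
0.408 Ra = 0.408 × 39.1 = 15.9528 mm/d equivalent
ET₀ = 0.0023 × 15.9528 × (19.40 + 17.8) × √15.4 = 0.0023 × 15.9528 × 37.20 × 3.9243 = 5.3564 mm/d
Over 30 days: 5.3564 × 30 = 160.692 mm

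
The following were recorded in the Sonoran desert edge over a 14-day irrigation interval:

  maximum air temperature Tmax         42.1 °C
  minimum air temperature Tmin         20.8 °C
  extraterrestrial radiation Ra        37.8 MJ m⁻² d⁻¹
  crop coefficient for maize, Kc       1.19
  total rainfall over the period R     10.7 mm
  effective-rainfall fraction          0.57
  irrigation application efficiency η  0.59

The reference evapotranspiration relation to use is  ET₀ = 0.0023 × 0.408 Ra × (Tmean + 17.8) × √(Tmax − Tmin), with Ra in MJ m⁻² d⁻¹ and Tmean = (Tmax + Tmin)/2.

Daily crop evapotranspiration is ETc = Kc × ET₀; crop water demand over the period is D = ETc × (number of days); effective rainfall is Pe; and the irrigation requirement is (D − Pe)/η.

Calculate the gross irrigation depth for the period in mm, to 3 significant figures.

Tmean = (42.1 + 20.8)/2 = 31.45 °C
0.408 Ra = 0.408 × 37.8 = 15.4224 mm/d equivalent
ET₀ = 0.0023 × 15.4224 × (31.45 + 17.8) × √21.3 = 0.0023 × 15.4224 × 49.25 × 4.6152 = 8.0626 mm/d
ETc = Kc × ET₀ = 1.19 × 8.0626 = 9.5945 mm/d
Crop demand D = ETc × 14 d = 9.5945 × 14 = 134.323 mm
Pe = 0.57 × 10.7 = 6.099 mm
D − Pe = 134.323 − 6.099 = 128.224 mm
Gross irrigation = 128.224 / 0.59 = 217.329 mm

217 mm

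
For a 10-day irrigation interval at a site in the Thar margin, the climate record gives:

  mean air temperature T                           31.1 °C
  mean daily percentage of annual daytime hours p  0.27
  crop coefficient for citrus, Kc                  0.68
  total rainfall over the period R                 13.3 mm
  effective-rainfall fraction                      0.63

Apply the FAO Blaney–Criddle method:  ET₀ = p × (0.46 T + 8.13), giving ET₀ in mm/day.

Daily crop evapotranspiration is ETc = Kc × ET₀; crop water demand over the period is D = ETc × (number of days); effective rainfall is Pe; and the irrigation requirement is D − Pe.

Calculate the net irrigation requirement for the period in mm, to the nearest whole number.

ET₀ = 0.27 × (0.46 × 31.1 + 8.13) = 0.27 × 22.436 = 6.0577 mm/d
ETc = Kc × ET₀ = 0.68 × 6.0577 = 4.1192 mm/d
Crop demand D = ETc × 10 d = 4.1192 × 10 = 41.192 mm
Pe = 0.63 × 13.3 = 8.379 mm
D − Pe = 41.192 − 8.379 = 32.813 mm

33 mm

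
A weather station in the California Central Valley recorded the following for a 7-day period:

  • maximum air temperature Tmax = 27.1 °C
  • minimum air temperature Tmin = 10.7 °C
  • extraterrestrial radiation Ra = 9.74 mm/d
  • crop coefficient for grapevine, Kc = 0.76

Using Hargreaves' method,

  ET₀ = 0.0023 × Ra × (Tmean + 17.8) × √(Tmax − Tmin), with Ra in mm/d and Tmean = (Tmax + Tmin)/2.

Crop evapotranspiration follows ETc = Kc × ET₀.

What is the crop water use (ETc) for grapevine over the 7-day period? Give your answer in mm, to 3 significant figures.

Tmean = (27.1 + 10.7)/2 = 18.90 °C
ET₀ = 0.0023 × 9.74 × (18.90 + 17.8) × √16.4 = 0.0023 × 9.74 × 36.70 × 4.0497 = 3.3295 mm/d
ETc = Kc × ET₀ = 0.76 × 3.3295 = 2.5304 mm/d
Over 7 days: 2.5304 × 7 = 17.713 mm

17.7 mm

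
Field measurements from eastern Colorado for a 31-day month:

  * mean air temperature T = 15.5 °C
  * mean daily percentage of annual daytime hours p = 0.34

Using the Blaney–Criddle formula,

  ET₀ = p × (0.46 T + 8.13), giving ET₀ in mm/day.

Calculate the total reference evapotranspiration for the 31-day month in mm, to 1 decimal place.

ET₀ = 0.34 × (0.46 × 15.5 + 8.13) = 0.34 × 15.260 = 5.1884 mm/d
Monthly total = 5.1884 × 31 = 160.840 mm

160.8 mm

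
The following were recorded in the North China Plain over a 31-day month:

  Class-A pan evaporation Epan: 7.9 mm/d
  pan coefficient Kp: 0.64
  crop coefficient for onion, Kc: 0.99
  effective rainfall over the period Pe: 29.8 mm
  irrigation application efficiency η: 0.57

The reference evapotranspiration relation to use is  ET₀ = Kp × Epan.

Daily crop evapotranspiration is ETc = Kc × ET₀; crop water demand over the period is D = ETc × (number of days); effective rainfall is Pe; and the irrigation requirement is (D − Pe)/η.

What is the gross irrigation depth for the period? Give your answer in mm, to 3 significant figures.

220 mm

ET₀ = 0.64 × 7.9 = 5.0560 mm/d
ETc = Kc × ET₀ = 0.99 × 5.0560 = 5.0054 mm/d
Crop demand D = ETc × 31 d = 5.0054 × 31 = 155.167 mm
D − Pe = 155.167 − 29.8 = 125.367 mm
Gross irrigation = 125.367 / 0.57 = 219.942 mm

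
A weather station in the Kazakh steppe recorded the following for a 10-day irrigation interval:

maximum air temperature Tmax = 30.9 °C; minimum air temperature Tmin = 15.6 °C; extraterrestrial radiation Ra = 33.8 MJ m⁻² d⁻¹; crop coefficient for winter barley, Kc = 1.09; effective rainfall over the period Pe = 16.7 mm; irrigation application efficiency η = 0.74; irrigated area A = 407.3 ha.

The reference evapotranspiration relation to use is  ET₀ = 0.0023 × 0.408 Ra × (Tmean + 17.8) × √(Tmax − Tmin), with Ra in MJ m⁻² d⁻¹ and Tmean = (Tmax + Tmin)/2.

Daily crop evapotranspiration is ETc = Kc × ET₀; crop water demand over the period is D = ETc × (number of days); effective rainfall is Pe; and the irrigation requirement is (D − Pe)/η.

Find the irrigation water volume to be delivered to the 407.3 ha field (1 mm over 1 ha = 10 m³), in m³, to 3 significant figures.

Tmean = (30.9 + 15.6)/2 = 23.25 °C
0.408 Ra = 0.408 × 33.8 = 13.7904 mm/d equivalent
ET₀ = 0.0023 × 13.7904 × (23.25 + 17.8) × √15.3 = 0.0023 × 13.7904 × 41.05 × 3.9115 = 5.0929 mm/d
ETc = Kc × ET₀ = 1.09 × 5.0929 = 5.5513 mm/d
Crop demand D = ETc × 10 d = 5.5513 × 10 = 55.513 mm
D − Pe = 55.513 − 16.7 = 38.813 mm
Gross irrigation = 38.813 / 0.74 = 52.450 mm
Volume = 52.450 mm × 407.3 ha × 10 = 213628.9 m³

214000 m³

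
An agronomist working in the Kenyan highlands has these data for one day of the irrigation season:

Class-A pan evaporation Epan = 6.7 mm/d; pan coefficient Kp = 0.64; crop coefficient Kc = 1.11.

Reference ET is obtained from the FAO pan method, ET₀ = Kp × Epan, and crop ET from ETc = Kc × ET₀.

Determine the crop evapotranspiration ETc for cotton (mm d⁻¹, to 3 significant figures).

4.76 mm d⁻¹

ET₀ = 0.64 × 6.7 = 4.2880 mm/d
ETc = Kc × ET₀ = 1.11 × 4.2880 = 4.7597 mm/d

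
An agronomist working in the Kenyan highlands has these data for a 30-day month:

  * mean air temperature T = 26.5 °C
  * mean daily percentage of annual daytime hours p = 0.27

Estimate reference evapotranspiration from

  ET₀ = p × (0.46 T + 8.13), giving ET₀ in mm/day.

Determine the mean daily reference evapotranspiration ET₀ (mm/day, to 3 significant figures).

5.49 mm/day

ET₀ = 0.27 × (0.46 × 26.5 + 8.13) = 0.27 × 20.320 = 5.4864 mm/d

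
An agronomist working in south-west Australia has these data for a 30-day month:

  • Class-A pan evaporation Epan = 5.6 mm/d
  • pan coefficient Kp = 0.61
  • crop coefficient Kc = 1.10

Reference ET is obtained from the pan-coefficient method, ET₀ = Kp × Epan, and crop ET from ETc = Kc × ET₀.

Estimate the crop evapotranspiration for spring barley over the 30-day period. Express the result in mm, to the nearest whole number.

113 mm

ET₀ = 0.61 × 5.6 = 3.4160 mm/d
ETc = Kc × ET₀ = 1.10 × 3.4160 = 3.7576 mm/d
Over 30 days: 3.7576 × 30 = 112.728 mm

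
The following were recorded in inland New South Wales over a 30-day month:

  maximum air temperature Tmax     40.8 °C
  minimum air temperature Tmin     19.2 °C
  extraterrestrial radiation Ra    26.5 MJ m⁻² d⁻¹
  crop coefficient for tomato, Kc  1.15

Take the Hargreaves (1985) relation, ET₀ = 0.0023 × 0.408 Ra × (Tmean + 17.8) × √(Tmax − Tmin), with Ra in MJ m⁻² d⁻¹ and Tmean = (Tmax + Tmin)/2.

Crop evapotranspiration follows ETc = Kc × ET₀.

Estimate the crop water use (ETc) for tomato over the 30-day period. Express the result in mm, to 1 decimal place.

Tmean = (40.8 + 19.2)/2 = 30.00 °C
0.408 Ra = 0.408 × 26.5 = 10.8120 mm/d equivalent
ET₀ = 0.0023 × 10.8120 × (30.00 + 17.8) × √21.6 = 0.0023 × 10.8120 × 47.80 × 4.6476 = 5.5245 mm/d
ETc = Kc × ET₀ = 1.15 × 5.5245 = 6.3532 mm/d
Over 30 days: 6.3532 × 30 = 190.596 mm

190.6 mm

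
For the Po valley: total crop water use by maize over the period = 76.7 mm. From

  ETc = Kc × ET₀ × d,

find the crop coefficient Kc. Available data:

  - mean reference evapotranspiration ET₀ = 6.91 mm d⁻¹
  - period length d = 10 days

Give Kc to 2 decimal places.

1.11

ETc = Kc × ET₀ × d  ⇒  Kc = ETc / (ET₀ × d)
Kc = 76.7 / (6.91 × 10) = 76.7 / 69.10 = 1.1100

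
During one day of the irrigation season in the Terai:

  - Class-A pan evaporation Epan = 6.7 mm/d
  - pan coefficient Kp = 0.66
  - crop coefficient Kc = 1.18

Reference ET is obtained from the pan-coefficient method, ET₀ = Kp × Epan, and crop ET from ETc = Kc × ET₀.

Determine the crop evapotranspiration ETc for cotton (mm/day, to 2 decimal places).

5.22 mm/day

ET₀ = 0.66 × 6.7 = 4.4220 mm/d
ETc = Kc × ET₀ = 1.18 × 4.4220 = 5.2180 mm/d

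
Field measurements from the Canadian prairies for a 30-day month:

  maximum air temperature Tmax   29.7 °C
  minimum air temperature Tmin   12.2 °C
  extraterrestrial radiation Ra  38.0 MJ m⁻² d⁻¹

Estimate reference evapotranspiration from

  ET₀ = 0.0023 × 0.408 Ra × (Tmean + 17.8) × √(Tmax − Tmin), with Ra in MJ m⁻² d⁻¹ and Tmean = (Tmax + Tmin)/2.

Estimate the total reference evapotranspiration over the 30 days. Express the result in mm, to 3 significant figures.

Tmean = (29.7 + 12.2)/2 = 20.95 °C
0.408 Ra = 0.408 × 38.0 = 15.5040 mm/d equivalent
ET₀ = 0.0023 × 15.5040 × (20.95 + 17.8) × √17.5 = 0.0023 × 15.5040 × 38.75 × 4.1833 = 5.7805 mm/d
Over 30 days: 5.7805 × 30 = 173.415 mm

173 mm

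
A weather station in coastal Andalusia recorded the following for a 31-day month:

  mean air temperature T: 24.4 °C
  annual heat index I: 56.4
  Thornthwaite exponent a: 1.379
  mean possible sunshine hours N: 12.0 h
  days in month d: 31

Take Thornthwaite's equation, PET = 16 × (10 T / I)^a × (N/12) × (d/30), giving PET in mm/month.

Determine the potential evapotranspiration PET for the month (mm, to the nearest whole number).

10T/I = 10 × 24.4 / 56.4 = 4.3262
(10T/I)^a = 4.3262^1.379 = 7.5369
Uncorrected PET = 16 × 7.5369 = 120.590 mm
Correction = (N/12)(d/30) = (12.0/12)(31/30) = 1.0333
PET = 120.590 × 1.0333 = 124.606 mm/month

125 mm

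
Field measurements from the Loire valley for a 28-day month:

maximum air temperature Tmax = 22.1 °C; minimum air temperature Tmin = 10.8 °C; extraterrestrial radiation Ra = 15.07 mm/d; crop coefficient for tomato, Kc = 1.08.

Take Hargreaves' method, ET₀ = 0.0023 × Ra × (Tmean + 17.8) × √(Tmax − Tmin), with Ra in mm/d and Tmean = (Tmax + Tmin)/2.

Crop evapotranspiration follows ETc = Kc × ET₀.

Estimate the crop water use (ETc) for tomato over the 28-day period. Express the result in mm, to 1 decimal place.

Tmean = (22.1 + 10.8)/2 = 16.45 °C
ET₀ = 0.0023 × 15.07 × (16.45 + 17.8) × √11.3 = 0.0023 × 15.07 × 34.25 × 3.3615 = 3.9906 mm/d
ETc = Kc × ET₀ = 1.08 × 3.9906 = 4.3098 mm/d
Over 28 days: 4.3098 × 28 = 120.674 mm

120.7 mm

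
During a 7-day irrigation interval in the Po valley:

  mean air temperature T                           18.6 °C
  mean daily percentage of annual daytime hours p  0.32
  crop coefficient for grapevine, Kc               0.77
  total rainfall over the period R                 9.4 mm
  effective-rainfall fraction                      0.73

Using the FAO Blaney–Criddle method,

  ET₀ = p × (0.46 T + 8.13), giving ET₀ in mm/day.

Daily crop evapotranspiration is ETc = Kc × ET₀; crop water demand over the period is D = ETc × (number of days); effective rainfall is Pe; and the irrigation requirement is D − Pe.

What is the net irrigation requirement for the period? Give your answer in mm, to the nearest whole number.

22 mm

ET₀ = 0.32 × (0.46 × 18.6 + 8.13) = 0.32 × 16.686 = 5.3395 mm/d
ETc = Kc × ET₀ = 0.77 × 5.3395 = 4.1114 mm/d
Crop demand D = ETc × 7 d = 4.1114 × 7 = 28.780 mm
Pe = 0.73 × 9.4 = 6.862 mm
D − Pe = 28.780 − 6.862 = 21.918 mm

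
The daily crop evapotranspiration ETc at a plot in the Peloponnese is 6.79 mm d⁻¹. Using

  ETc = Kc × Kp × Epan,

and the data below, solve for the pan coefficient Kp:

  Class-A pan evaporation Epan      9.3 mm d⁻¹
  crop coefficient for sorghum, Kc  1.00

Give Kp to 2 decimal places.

ETc = Kc × Kp × Epan  ⇒  Kp = ETc / (Kc × Epan)
Kp = 6.79 / (1.00 × 9.3) = 6.79 / 9.300 = 0.7301

0.73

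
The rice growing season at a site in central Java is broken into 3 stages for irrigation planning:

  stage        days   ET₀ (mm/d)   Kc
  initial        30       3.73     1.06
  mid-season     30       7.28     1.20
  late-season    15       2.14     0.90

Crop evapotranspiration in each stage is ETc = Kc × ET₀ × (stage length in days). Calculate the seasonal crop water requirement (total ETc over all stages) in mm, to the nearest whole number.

initial: 1.06 × 3.73 × 30 = 118.61 mm
mid-season: 1.20 × 7.28 × 30 = 262.08 mm
late-season: 0.90 × 2.14 × 15 = 28.89 mm
Seasonal total = 409.58 mm

410 mm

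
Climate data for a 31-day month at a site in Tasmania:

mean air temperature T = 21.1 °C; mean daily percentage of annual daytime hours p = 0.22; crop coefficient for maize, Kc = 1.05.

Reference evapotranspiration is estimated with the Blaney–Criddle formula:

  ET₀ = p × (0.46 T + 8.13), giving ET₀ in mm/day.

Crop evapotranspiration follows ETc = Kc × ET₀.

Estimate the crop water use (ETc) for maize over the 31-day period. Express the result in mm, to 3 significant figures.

128 mm

ET₀ = 0.22 × (0.46 × 21.1 + 8.13) = 0.22 × 17.836 = 3.9239 mm/d
ETc = Kc × ET₀ = 1.05 × 3.9239 = 4.1201 mm/d
Over 31 days: 4.1201 × 31 = 127.723 mm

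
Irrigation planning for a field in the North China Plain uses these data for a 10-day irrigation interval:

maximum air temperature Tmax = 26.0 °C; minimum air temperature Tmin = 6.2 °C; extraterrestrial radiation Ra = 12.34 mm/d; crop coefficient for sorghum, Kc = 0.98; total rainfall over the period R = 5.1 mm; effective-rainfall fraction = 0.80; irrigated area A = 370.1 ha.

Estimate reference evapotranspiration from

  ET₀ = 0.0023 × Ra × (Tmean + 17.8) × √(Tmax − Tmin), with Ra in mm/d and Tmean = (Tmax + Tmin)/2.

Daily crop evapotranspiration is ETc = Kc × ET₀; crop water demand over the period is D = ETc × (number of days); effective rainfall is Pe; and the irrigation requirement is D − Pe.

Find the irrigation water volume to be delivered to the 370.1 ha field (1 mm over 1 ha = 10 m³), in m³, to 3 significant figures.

Tmean = (26.0 + 6.2)/2 = 16.10 °C
ET₀ = 0.0023 × 12.34 × (16.10 + 17.8) × √19.8 = 0.0023 × 12.34 × 33.90 × 4.4497 = 4.2813 mm/d
ETc = Kc × ET₀ = 0.98 × 4.2813 = 4.1957 mm/d
Crop demand D = ETc × 10 d = 4.1957 × 10 = 41.957 mm
Pe = 0.80 × 5.1 = 4.080 mm
D − Pe = 41.957 − 4.080 = 37.877 mm
Volume = 37.877 mm × 370.1 ha × 10 = 140182.8 m³

140000 m³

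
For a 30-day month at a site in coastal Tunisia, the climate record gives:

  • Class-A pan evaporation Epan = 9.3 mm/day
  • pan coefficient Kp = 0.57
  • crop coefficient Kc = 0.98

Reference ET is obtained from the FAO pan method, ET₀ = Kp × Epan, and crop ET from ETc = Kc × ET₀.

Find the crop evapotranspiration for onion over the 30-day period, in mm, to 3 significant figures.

156 mm

ET₀ = 0.57 × 9.3 = 5.3010 mm/d
ETc = Kc × ET₀ = 0.98 × 5.3010 = 5.1950 mm/d
Over 30 days: 5.1950 × 30 = 155.850 mm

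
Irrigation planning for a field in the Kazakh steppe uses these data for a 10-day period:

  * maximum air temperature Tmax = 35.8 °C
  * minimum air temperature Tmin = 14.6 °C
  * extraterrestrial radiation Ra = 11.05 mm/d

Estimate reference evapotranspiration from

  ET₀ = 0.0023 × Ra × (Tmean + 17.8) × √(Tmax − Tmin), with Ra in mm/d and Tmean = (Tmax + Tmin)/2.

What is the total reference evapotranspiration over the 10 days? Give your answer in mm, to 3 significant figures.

Tmean = (35.8 + 14.6)/2 = 25.20 °C
ET₀ = 0.0023 × 11.05 × (25.20 + 17.8) × √21.2 = 0.0023 × 11.05 × 43.00 × 4.6043 = 5.0318 mm/d
Over 10 days: 5.0318 × 10 = 50.318 mm

50.3 mm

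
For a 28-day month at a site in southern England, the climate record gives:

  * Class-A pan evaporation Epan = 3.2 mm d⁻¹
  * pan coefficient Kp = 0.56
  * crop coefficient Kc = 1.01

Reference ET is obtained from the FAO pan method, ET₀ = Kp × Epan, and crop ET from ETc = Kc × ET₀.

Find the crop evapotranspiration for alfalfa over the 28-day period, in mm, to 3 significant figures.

ET₀ = 0.56 × 3.2 = 1.7920 mm/d
ETc = Kc × ET₀ = 1.01 × 1.7920 = 1.8099 mm/d
Over 28 days: 1.8099 × 28 = 50.677 mm

50.7 mm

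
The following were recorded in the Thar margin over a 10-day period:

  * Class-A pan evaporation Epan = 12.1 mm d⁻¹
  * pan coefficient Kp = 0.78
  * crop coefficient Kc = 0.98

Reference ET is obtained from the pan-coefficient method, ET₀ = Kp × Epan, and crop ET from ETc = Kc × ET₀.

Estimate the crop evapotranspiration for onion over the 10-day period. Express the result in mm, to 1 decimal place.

92.5 mm

ET₀ = 0.78 × 12.1 = 9.4380 mm/d
ETc = Kc × ET₀ = 0.98 × 9.4380 = 9.2492 mm/d
Over 10 days: 9.2492 × 10 = 92.492 mm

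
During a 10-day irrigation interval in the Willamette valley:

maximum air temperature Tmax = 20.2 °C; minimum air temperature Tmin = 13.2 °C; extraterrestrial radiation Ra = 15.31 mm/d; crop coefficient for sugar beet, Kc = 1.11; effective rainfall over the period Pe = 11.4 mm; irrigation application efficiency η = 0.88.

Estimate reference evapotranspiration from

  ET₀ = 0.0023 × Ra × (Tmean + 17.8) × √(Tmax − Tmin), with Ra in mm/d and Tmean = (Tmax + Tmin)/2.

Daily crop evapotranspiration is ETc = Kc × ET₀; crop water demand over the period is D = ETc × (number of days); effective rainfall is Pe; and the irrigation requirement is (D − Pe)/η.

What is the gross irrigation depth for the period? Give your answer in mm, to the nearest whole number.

Tmean = (20.2 + 13.2)/2 = 16.70 °C
ET₀ = 0.0023 × 15.31 × (16.70 + 17.8) × √7.0 = 0.0023 × 15.31 × 34.50 × 2.6458 = 3.2142 mm/d
ETc = Kc × ET₀ = 1.11 × 3.2142 = 3.5678 mm/d
Crop demand D = ETc × 10 d = 3.5678 × 10 = 35.678 mm
D − Pe = 35.678 − 11.4 = 24.278 mm
Gross irrigation = 24.278 / 0.88 = 27.589 mm

28 mm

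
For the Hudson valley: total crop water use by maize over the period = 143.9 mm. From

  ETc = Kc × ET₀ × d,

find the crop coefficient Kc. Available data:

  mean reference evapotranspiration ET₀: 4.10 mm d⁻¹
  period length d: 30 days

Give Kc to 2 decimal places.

1.17

ETc = Kc × ET₀ × d  ⇒  Kc = ETc / (ET₀ × d)
Kc = 143.9 / (4.10 × 30) = 143.9 / 123.00 = 1.1699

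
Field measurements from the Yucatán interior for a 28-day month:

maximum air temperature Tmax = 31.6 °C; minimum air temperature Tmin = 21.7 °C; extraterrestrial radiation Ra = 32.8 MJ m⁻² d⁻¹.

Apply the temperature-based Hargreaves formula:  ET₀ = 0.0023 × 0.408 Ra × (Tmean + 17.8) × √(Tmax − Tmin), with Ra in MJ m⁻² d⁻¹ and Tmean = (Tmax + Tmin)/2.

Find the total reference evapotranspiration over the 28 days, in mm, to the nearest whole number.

121 mm

Tmean = (31.6 + 21.7)/2 = 26.65 °C
0.408 Ra = 0.408 × 32.8 = 13.3824 mm/d equivalent
ET₀ = 0.0023 × 13.3824 × (26.65 + 17.8) × √9.9 = 0.0023 × 13.3824 × 44.45 × 3.1464 = 4.3047 mm/d
Over 28 days: 4.3047 × 28 = 120.532 mm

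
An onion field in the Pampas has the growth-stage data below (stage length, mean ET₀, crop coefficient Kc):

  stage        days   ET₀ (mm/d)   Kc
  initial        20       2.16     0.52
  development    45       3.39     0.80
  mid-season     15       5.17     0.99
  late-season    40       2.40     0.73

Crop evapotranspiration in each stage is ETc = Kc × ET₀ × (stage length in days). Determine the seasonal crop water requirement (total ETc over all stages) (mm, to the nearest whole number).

291 mm

initial: 0.52 × 2.16 × 20 = 22.46 mm
development: 0.80 × 3.39 × 45 = 122.04 mm
mid-season: 0.99 × 5.17 × 15 = 76.77 mm
late-season: 0.73 × 2.40 × 40 = 70.08 mm
Seasonal total = 291.35 mm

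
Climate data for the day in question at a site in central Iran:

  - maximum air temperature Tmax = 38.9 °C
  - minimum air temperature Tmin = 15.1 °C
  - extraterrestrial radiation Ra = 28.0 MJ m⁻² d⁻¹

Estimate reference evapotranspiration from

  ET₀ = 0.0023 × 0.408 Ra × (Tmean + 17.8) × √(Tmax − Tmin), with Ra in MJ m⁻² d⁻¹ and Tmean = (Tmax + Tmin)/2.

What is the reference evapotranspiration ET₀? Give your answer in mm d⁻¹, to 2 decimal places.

5.74 mm d⁻¹

Tmean = (38.9 + 15.1)/2 = 27.00 °C
0.408 Ra = 0.408 × 28.0 = 11.4240 mm/d equivalent
ET₀ = 0.0023 × 11.4240 × (27.00 + 17.8) × √23.8 = 0.0023 × 11.4240 × 44.80 × 4.8785 = 5.7426 mm/d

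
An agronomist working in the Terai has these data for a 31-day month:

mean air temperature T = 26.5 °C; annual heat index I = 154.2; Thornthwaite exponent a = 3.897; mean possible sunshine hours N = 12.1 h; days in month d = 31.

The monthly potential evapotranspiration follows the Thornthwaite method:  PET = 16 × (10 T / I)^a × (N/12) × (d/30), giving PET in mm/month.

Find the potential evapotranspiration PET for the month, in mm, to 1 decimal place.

137.5 mm

10T/I = 10 × 26.5 / 154.2 = 1.7185
(10T/I)^a = 1.7185^3.897 = 8.2486
Uncorrected PET = 16 × 8.2486 = 131.978 mm
Correction = (N/12)(d/30) = (12.1/12)(31/30) = 1.0419
PET = 131.978 × 1.0419 = 137.508 mm/month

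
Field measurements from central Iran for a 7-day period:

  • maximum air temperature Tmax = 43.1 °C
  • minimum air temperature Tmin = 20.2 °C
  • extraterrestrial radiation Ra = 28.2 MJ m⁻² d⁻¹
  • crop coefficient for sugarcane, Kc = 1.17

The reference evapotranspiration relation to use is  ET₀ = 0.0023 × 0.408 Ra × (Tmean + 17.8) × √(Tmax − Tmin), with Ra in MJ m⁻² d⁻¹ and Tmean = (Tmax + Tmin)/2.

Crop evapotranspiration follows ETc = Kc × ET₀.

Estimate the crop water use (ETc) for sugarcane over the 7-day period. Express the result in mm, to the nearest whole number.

51 mm

Tmean = (43.1 + 20.2)/2 = 31.65 °C
0.408 Ra = 0.408 × 28.2 = 11.5056 mm/d equivalent
ET₀ = 0.0023 × 11.5056 × (31.65 + 17.8) × √22.9 = 0.0023 × 11.5056 × 49.45 × 4.7854 = 6.2621 mm/d
ETc = Kc × ET₀ = 1.17 × 6.2621 = 7.3267 mm/d
Over 7 days: 7.3267 × 7 = 51.287 mm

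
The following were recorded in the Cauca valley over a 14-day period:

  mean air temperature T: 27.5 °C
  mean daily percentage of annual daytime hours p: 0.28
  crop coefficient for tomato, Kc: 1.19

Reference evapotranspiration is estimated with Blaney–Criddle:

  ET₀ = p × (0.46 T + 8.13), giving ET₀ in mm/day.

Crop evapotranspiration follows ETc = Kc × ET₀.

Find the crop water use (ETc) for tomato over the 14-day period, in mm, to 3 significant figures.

ET₀ = 0.28 × (0.46 × 27.5 + 8.13) = 0.28 × 20.780 = 5.8184 mm/d
ETc = Kc × ET₀ = 1.19 × 5.8184 = 6.9239 mm/d
Over 14 days: 6.9239 × 14 = 96.935 mm

96.9 mm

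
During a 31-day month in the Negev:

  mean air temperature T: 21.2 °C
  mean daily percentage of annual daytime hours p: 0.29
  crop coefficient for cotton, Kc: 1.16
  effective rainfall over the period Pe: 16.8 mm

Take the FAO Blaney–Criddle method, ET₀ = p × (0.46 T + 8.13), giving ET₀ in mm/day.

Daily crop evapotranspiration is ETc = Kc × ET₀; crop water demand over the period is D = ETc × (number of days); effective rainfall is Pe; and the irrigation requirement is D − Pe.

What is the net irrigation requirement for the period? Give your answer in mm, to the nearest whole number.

170 mm

ET₀ = 0.29 × (0.46 × 21.2 + 8.13) = 0.29 × 17.882 = 5.1858 mm/d
ETc = Kc × ET₀ = 1.16 × 5.1858 = 6.0155 mm/d
Crop demand D = ETc × 31 d = 6.0155 × 31 = 186.481 mm
D − Pe = 186.481 − 16.8 = 169.681 mm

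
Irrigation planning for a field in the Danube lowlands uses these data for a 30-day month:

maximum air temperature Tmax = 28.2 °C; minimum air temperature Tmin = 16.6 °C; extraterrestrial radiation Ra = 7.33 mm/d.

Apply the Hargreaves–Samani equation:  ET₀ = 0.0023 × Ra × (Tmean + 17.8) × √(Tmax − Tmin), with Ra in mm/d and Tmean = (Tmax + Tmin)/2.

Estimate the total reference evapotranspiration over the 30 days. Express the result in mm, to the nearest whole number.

Tmean = (28.2 + 16.6)/2 = 22.40 °C
ET₀ = 0.0023 × 7.33 × (22.40 + 17.8) × √11.6 = 0.0023 × 7.33 × 40.20 × 3.4059 = 2.3083 mm/d
Over 30 days: 2.3083 × 30 = 69.249 mm

69 mm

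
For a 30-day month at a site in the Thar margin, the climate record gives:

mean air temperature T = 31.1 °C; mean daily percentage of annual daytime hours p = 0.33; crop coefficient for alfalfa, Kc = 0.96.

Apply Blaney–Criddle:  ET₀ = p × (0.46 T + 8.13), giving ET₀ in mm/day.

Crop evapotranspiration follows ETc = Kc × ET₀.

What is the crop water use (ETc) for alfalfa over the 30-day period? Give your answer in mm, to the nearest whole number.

ET₀ = 0.33 × (0.46 × 31.1 + 8.13) = 0.33 × 22.436 = 7.4039 mm/d
ETc = Kc × ET₀ = 0.96 × 7.4039 = 7.1077 mm/d
Over 30 days: 7.1077 × 30 = 213.231 mm

213 mm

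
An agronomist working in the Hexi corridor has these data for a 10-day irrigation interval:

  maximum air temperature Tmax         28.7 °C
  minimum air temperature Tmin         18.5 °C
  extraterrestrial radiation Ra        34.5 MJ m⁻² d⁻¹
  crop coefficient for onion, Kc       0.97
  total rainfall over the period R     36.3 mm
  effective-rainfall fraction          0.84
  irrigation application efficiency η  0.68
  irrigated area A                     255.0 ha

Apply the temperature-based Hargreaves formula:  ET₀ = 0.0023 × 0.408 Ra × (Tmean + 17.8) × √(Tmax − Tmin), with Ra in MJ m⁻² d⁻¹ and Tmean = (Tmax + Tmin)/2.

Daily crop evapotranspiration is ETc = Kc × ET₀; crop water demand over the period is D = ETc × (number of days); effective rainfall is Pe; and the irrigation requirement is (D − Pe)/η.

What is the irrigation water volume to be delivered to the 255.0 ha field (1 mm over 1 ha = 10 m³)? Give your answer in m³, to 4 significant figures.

41360 m³

Tmean = (28.7 + 18.5)/2 = 23.60 °C
0.408 Ra = 0.408 × 34.5 = 14.0760 mm/d equivalent
ET₀ = 0.0023 × 14.0760 × (23.60 + 17.8) × √10.2 = 0.0023 × 14.0760 × 41.40 × 3.1937 = 4.2806 mm/d
ETc = Kc × ET₀ = 0.97 × 4.2806 = 4.1522 mm/d
Crop demand D = ETc × 10 d = 4.1522 × 10 = 41.522 mm
Pe = 0.84 × 36.3 = 30.492 mm
D − Pe = 41.522 − 30.492 = 11.030 mm
Gross irrigation = 11.030 / 0.68 = 16.221 mm
Volume = 16.221 mm × 255.0 ha × 10 = 41363.6 m³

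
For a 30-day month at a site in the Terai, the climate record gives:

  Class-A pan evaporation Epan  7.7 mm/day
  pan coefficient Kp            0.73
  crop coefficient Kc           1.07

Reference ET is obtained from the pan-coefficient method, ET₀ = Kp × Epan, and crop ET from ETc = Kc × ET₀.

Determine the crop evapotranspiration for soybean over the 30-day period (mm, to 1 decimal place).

ET₀ = 0.73 × 7.7 = 5.6210 mm/d
ETc = Kc × ET₀ = 1.07 × 5.6210 = 6.0145 mm/d
Over 30 days: 6.0145 × 30 = 180.435 mm

180.4 mm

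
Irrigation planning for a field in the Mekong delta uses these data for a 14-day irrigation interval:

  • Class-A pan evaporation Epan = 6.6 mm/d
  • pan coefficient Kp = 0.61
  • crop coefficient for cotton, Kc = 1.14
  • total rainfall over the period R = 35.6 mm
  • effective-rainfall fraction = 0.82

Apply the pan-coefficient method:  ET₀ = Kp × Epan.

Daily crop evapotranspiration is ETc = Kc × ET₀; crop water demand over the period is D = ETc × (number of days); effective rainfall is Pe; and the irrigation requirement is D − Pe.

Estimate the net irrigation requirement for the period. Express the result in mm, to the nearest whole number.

ET₀ = 0.61 × 6.6 = 4.0260 mm/d
ETc = Kc × ET₀ = 1.14 × 4.0260 = 4.5896 mm/d
Crop demand D = ETc × 14 d = 4.5896 × 14 = 64.254 mm
Pe = 0.82 × 35.6 = 29.192 mm
D − Pe = 64.254 − 29.192 = 35.062 mm

35 mm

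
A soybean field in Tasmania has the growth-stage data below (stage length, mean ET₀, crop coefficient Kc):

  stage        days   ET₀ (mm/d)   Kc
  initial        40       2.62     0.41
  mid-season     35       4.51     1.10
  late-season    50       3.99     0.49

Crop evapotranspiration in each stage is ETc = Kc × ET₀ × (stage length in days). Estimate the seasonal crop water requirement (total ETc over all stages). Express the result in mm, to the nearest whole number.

initial: 0.41 × 2.62 × 40 = 42.97 mm
mid-season: 1.10 × 4.51 × 35 = 173.64 mm
late-season: 0.49 × 3.99 × 50 = 97.76 mm
Seasonal total = 314.37 mm

314 mm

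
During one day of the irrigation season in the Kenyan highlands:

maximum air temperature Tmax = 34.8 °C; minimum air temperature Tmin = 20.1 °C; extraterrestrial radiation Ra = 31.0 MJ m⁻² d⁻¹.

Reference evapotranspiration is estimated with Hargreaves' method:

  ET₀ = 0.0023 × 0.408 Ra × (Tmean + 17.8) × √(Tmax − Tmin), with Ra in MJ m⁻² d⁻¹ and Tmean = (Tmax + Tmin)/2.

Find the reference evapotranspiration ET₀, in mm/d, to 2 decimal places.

Tmean = (34.8 + 20.1)/2 = 27.45 °C
0.408 Ra = 0.408 × 31.0 = 12.6480 mm/d equivalent
ET₀ = 0.0023 × 12.6480 × (27.45 + 17.8) × √14.7 = 0.0023 × 12.6480 × 45.25 × 3.8341 = 5.0470 mm/d

5.05 mm/d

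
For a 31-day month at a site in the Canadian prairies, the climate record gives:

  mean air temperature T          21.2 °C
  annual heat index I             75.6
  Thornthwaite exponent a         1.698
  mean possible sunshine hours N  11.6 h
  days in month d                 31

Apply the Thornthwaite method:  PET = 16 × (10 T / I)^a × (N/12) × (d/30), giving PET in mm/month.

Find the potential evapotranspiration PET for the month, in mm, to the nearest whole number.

10T/I = 10 × 21.2 / 75.6 = 2.8042
(10T/I)^a = 2.8042^1.698 = 5.7594
Uncorrected PET = 16 × 5.7594 = 92.150 mm
Correction = (N/12)(d/30) = (11.6/12)(31/30) = 0.9989
PET = 92.150 × 0.9989 = 92.049 mm/month

92 mm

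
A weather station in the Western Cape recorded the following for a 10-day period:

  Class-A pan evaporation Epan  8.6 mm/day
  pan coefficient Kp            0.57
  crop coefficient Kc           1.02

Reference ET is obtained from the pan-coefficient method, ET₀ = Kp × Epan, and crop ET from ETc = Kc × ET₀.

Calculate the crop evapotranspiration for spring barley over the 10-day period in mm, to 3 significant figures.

50.0 mm

ET₀ = 0.57 × 8.6 = 4.9020 mm/d
ETc = Kc × ET₀ = 1.02 × 4.9020 = 5.0000 mm/d
Over 10 days: 5.0000 × 10 = 50.000 mm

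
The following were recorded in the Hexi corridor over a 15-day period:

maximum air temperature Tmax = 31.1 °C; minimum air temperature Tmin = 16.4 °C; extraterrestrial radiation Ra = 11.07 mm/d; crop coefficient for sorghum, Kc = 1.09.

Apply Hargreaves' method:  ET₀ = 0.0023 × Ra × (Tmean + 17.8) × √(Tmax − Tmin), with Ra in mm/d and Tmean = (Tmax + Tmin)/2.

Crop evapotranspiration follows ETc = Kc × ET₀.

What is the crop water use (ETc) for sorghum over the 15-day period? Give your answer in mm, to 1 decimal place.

Tmean = (31.1 + 16.4)/2 = 23.75 °C
ET₀ = 0.0023 × 11.07 × (23.75 + 17.8) × √14.7 = 0.0023 × 11.07 × 41.55 × 3.8341 = 4.0561 mm/d
ETc = Kc × ET₀ = 1.09 × 4.0561 = 4.4211 mm/d
Over 15 days: 4.4211 × 15 = 66.317 mm

66.3 mm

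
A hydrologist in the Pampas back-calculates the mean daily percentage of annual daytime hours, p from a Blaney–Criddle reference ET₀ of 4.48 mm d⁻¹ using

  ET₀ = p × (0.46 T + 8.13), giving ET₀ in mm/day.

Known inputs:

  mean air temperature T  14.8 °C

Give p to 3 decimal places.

0.300

p = ET₀ / (0.46 T + 8.13) = 4.48 / (0.46 × 14.8 + 8.13) = 4.48 / 14.938 = 0.2999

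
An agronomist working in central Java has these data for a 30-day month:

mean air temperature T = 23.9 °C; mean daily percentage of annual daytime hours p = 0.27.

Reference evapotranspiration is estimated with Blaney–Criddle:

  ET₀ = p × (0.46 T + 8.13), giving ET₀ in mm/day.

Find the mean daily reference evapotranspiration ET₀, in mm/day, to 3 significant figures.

5.16 mm/day

ET₀ = 0.27 × (0.46 × 23.9 + 8.13) = 0.27 × 19.124 = 5.1635 mm/d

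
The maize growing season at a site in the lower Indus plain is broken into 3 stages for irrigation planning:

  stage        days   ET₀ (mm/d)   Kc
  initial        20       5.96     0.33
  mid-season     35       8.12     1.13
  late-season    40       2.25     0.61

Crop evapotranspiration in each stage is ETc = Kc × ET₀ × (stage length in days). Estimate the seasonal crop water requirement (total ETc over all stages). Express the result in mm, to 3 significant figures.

415 mm

initial: 0.33 × 5.96 × 20 = 39.34 mm
mid-season: 1.13 × 8.12 × 35 = 321.15 mm
late-season: 0.61 × 2.25 × 40 = 54.90 mm
Seasonal total = 415.39 mm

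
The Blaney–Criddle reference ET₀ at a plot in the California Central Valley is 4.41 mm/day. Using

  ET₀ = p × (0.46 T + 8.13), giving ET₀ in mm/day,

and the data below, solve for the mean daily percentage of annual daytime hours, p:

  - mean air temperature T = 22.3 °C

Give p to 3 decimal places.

0.240

p = ET₀ / (0.46 T + 8.13) = 4.41 / (0.46 × 22.3 + 8.13) = 4.41 / 18.388 = 0.2398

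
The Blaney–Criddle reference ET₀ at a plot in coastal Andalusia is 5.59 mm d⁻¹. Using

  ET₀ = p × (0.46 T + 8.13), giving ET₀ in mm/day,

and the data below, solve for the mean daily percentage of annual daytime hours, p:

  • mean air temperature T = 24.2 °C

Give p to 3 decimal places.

0.290

p = ET₀ / (0.46 T + 8.13) = 5.59 / (0.46 × 24.2 + 8.13) = 5.59 / 19.262 = 0.2902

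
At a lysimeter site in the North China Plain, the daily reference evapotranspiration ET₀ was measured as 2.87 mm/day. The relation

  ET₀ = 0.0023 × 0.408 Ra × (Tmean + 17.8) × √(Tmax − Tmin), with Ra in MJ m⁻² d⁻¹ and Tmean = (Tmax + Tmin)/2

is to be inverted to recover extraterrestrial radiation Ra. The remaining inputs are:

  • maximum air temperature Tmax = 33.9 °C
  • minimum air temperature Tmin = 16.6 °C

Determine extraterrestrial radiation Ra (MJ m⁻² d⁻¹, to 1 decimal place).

17.1 MJ m⁻² d⁻¹

Tmean = (33.9+16.6)/2 = 25.25 °C; ΔT = 17.3
Ra = ET₀ / [0.0023 × 0.408 × (Tmean+17.8) × √ΔT]
   = 2.87 / (0.0023 × 0.408 × 43.05 × 4.1593) = 17.080 MJ m⁻² d⁻¹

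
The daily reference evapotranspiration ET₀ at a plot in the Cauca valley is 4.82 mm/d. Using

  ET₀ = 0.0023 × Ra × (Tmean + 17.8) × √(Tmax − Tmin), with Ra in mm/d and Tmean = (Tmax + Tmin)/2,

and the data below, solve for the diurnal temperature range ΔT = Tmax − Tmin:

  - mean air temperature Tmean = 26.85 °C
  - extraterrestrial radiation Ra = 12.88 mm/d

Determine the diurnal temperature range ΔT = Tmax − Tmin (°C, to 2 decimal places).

13.28 °C

√ΔT = ET₀ / [0.0023 × Ra × (Tmean+17.8)] = 4.82 / (0.0023 × 12.88 × 44.65) = 3.6440
ΔT = 3.6440² = 13.279 °C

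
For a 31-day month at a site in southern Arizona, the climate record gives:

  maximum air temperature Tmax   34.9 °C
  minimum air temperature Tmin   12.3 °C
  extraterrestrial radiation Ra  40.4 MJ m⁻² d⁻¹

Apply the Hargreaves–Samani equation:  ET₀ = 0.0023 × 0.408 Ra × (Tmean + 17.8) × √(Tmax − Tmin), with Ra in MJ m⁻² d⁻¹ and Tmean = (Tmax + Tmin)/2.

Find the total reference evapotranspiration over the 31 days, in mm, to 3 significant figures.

Tmean = (34.9 + 12.3)/2 = 23.60 °C
0.408 Ra = 0.408 × 40.4 = 16.4832 mm/d equivalent
ET₀ = 0.0023 × 16.4832 × (23.60 + 17.8) × √22.6 = 0.0023 × 16.4832 × 41.40 × 4.7539 = 7.4614 mm/d
Over 31 days: 7.4614 × 31 = 231.303 mm

231 mm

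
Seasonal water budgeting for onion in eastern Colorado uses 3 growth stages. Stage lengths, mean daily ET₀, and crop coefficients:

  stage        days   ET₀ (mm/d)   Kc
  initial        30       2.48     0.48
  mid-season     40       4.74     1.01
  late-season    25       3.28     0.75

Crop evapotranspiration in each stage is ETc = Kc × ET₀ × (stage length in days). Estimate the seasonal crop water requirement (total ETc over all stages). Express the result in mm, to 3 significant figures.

289 mm

initial: 0.48 × 2.48 × 30 = 35.71 mm
mid-season: 1.01 × 4.74 × 40 = 191.50 mm
late-season: 0.75 × 3.28 × 25 = 61.50 mm
Seasonal total = 288.71 mm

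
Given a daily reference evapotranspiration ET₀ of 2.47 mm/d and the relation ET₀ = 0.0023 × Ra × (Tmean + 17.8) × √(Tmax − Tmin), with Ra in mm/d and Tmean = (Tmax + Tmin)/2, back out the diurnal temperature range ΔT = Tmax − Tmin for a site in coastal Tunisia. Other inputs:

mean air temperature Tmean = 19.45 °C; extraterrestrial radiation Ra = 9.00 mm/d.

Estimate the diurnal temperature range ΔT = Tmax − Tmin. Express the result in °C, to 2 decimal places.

10.26 °C

√ΔT = ET₀ / [0.0023 × Ra × (Tmean+17.8)] = 2.47 / (0.0023 × 9.00 × 37.25) = 3.2033
ΔT = 3.2033² = 10.261 °C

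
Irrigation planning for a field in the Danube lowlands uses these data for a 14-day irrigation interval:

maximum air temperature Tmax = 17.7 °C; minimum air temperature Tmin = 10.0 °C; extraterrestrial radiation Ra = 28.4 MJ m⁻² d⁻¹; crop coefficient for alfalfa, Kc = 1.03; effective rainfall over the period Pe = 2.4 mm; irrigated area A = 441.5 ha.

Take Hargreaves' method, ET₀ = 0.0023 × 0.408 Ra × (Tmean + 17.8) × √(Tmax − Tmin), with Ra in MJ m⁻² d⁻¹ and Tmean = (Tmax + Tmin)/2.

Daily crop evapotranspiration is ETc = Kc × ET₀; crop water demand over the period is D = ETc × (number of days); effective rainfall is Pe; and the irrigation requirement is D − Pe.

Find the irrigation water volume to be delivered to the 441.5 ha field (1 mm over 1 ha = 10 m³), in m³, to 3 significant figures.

138000 m³

Tmean = (17.7 + 10.0)/2 = 13.85 °C
0.408 Ra = 0.408 × 28.4 = 11.5872 mm/d equivalent
ET₀ = 0.0023 × 11.5872 × (13.85 + 17.8) × √7.7 = 0.0023 × 11.5872 × 31.65 × 2.7749 = 2.3406 mm/d
ETc = Kc × ET₀ = 1.03 × 2.3406 = 2.4108 mm/d
Crop demand D = ETc × 14 d = 2.4108 × 14 = 33.751 mm
D − Pe = 33.751 − 2.4 = 31.351 mm
Volume = 31.351 mm × 441.5 ha × 10 = 138414.7 m³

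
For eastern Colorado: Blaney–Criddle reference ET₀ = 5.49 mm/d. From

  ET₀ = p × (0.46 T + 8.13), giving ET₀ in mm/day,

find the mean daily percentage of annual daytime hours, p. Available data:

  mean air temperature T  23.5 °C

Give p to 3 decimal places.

p = ET₀ / (0.46 T + 8.13) = 5.49 / (0.46 × 23.5 + 8.13) = 5.49 / 18.940 = 0.2899

0.290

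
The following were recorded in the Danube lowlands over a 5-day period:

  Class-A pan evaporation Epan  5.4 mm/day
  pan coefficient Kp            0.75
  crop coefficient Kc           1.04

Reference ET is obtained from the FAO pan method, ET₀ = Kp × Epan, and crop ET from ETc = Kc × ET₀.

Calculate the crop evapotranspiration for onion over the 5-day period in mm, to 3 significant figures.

ET₀ = 0.75 × 5.4 = 4.0500 mm/d
ETc = Kc × ET₀ = 1.04 × 4.0500 = 4.2120 mm/d
Over 5 days: 4.2120 × 5 = 21.060 mm

21.1 mm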